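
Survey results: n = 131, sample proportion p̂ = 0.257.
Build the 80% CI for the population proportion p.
(0.208, 0.306)

Proportion CI:
SE = √(p̂(1-p̂)/n) = √(0.257 · 0.743 / 131) = 0.03818

z* = 1.282
Margin = z* · SE = 1.282 · 0.03818 = 0.0489

CI: 0.257 ± 0.0489 = (0.208, 0.306)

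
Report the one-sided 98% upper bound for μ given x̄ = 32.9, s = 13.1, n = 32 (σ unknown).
μ ≤ 37.87

Upper bound (one-sided):
t* = 2.144 (one-sided for 98%)
Upper bound = x̄ + t* · s/√n = 32.9 + 2.144 · 13.1/√32 = 37.87

We are 98% confident that μ ≤ 37.87.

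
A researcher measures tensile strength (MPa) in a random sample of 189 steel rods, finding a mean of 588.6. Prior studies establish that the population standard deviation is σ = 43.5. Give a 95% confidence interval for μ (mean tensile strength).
(582.40, 594.80)

z-interval (σ known):
z* = 1.960 for 95% confidence

Margin of error = z* · σ/√n = 1.960 · 43.5/√189 = 6.20

CI: (588.6 - 6.20, 588.6 + 6.20) = (582.40, 594.80)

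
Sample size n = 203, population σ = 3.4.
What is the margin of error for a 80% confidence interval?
Margin of error = 0.31

Margin of error = z* · σ/√n
= 1.282 · 3.4/√203
= 1.282 · 3.4/14.2478
= 0.31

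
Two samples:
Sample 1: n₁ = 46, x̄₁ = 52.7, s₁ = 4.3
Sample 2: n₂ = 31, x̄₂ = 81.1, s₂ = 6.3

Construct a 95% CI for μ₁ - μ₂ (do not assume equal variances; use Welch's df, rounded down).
(-31.01, -25.79)

Difference: x̄₁ - x̄₂ = -28.40
SE = √(s₁²/n₁ + s₂²/n₂) = √(4.3²/46 + 6.3²/31) = 1.2970
df = 48.60 → 48 (Welch–Satterthwaite, rounded down)
t* = 2.011

CI: -28.40 ± 2.011 · 1.2970 = -28.40 ± 2.61 = (-31.01, -25.79)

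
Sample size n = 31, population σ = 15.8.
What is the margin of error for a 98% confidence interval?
Margin of error = 6.60

Margin of error = z* · σ/√n
= 2.326 · 15.8/√31
= 2.326 · 15.8/5.5678
= 6.60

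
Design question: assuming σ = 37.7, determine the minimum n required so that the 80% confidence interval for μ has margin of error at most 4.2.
n ≥ 133

For margin E ≤ 4.2:
n ≥ (z* · σ / E)²
n ≥ (1.282 · 37.7 / 4.2)²
n ≥ 132.42

Minimum n = 133 (rounding up)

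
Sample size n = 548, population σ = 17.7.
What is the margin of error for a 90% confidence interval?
Margin of error = 1.24

Margin of error = z* · σ/√n
= 1.645 · 17.7/√548
= 1.645 · 17.7/23.4094
= 1.24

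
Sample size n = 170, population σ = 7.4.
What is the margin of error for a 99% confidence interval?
Margin of error = 1.46

Margin of error = z* · σ/√n
= 2.576 · 7.4/√170
= 2.576 · 7.4/13.0384
= 1.46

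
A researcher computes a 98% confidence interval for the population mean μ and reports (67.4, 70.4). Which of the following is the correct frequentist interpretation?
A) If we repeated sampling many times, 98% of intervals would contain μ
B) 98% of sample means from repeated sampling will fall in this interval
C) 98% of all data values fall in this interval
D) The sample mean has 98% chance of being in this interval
A

A) Correct — this is the frequentist long-run coverage interpretation.
B) Wrong — coverage applies to intervals containing μ, not to future x̄ values.
C) Wrong — a CI is about the parameter μ, not individual data values.
D) Wrong — x̄ is observed and sits in the interval by construction.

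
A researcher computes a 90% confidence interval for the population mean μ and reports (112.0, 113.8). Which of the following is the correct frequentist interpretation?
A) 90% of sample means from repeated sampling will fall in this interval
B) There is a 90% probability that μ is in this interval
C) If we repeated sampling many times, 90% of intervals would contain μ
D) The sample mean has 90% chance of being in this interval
C

A) Wrong — coverage applies to intervals containing μ, not to future x̄ values.
B) Wrong — μ is fixed; the randomness lives in the interval, not in μ.
C) Correct — this is the frequentist long-run coverage interpretation.
D) Wrong — x̄ is observed and sits in the interval by construction.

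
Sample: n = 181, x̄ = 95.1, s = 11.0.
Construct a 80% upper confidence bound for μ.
μ ≤ 95.79

Upper bound (one-sided):
t* = 0.844 (one-sided for 80%)
Upper bound = x̄ + t* · s/√n = 95.1 + 0.844 · 11.0/√181 = 95.79

We are 80% confident that μ ≤ 95.79.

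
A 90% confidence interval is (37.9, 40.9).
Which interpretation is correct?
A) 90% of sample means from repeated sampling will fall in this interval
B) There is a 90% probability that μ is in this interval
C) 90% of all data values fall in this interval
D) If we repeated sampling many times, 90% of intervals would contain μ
D

A) Wrong — coverage applies to intervals containing μ, not to future x̄ values.
B) Wrong — μ is fixed; the randomness lives in the interval, not in μ.
C) Wrong — a CI is about the parameter μ, not individual data values.
D) Correct — this is the frequentist long-run coverage interpretation.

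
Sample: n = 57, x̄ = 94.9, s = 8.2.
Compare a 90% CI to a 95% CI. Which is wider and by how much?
95% CI is wider by 0.72

df = 56
90% CI: t* = 1.673, (93.08, 96.72), width = 2 · t* · s/√n = 3.63
95% CI: t* = 2.003, (92.72, 97.08), width = 2 · t* · s/√n = 4.35

The 95% CI is wider by 4.35 - 3.63 = 0.72.
Higher confidence requires a wider interval.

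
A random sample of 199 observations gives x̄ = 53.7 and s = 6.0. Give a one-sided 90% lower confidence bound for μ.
μ ≥ 53.15

Lower bound (one-sided):
t* = 1.286 (one-sided for 90%)
Lower bound = x̄ - t* · s/√n = 53.7 - 1.286 · 6.0/√199 = 53.15

We are 90% confident that μ ≥ 53.15.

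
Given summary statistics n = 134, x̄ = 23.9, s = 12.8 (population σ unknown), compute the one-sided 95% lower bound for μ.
μ ≥ 22.07

Lower bound (one-sided):
t* = 1.656 (one-sided for 95%)
Lower bound = x̄ - t* · s/√n = 23.9 - 1.656 · 12.8/√134 = 22.07

We are 95% confident that μ ≥ 22.07.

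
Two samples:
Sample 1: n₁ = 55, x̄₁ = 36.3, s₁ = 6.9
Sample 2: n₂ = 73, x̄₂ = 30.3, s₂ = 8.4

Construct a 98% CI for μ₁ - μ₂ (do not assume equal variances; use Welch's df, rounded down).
(2.81, 9.19)

Difference: x̄₁ - x̄₂ = 6.00
SE = √(s₁²/n₁ + s₂²/n₂) = √(6.9²/55 + 8.4²/73) = 1.3536
df = 125.02 → 125 (Welch–Satterthwaite, rounded down)
t* = 2.357

CI: 6.00 ± 2.357 · 1.3536 = 6.00 ± 3.19 = (2.81, 9.19)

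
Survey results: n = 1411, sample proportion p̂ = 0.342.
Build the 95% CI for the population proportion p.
(0.317, 0.367)

Proportion CI:
SE = √(p̂(1-p̂)/n) = √(0.342 · 0.658 / 1411) = 0.01263

z* = 1.960
Margin = z* · SE = 1.960 · 0.01263 = 0.0248

CI: 0.342 ± 0.0248 = (0.317, 0.367)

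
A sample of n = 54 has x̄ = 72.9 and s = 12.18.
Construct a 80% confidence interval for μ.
(70.75, 75.05)

t-interval (σ unknown):
df = n - 1 = 53
t* = 1.298 for 80% confidence

Margin of error = t* · s/√n = 1.298 · 12.18/√54 = 2.15

CI: (70.75, 75.05)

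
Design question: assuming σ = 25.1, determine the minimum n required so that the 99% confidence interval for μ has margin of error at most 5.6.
n ≥ 134

For margin E ≤ 5.6:
n ≥ (z* · σ / E)²
n ≥ (2.576 · 25.1 / 5.6)²
n ≥ 133.31

Minimum n = 134 (rounding up)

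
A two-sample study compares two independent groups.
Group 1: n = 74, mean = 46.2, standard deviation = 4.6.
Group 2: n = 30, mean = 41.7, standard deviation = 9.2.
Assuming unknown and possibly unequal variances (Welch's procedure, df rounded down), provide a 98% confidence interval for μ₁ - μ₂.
(0.20, 8.80)

Difference: x̄₁ - x̄₂ = 4.50
SE = √(s₁²/n₁ + s₂²/n₂) = √(4.6²/74 + 9.2²/30) = 1.7627
df = 35.03 → 35 (Welch–Satterthwaite, rounded down)
t* = 2.438

CI: 4.50 ± 2.438 · 1.7627 = 4.50 ± 4.30 = (0.20, 8.80)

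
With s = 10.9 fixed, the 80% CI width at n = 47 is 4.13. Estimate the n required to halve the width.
n ≈ 188

CI width ∝ 1/√n
To reduce width by factor 2, need √n to grow by 2 → need 2² = 4 times as many samples.

Current: n = 47, width = 4.13
New: n = 188, width ≈ 2.04

Width reduced by factor of 4.13/2.04 = 2.02.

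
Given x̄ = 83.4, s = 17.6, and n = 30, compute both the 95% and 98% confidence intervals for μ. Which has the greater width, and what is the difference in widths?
98% CI is wider by 2.68

df = 29
95% CI: t* = 2.045, (76.83, 89.97), width = 2 · t* · s/√n = 13.14
98% CI: t* = 2.462, (75.49, 91.31), width = 2 · t* · s/√n = 15.82

The 98% CI is wider by 15.82 - 13.14 = 2.68.
Higher confidence requires a wider interval.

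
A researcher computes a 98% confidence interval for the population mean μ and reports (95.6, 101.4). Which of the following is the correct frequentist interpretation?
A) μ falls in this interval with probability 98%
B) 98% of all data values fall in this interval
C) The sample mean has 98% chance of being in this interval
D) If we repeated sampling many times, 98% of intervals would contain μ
D

A) Wrong — μ is fixed; the randomness lives in the interval, not in μ.
B) Wrong — a CI is about the parameter μ, not individual data values.
C) Wrong — x̄ is observed and sits in the interval by construction.
D) Correct — this is the frequentist long-run coverage interpretation.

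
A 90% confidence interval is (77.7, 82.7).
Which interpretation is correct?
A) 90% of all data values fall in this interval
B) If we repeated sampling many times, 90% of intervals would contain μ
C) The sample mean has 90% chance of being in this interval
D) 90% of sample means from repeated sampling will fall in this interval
B

A) Wrong — a CI is about the parameter μ, not individual data values.
B) Correct — this is the frequentist long-run coverage interpretation.
C) Wrong — x̄ is observed and sits in the interval by construction.
D) Wrong — coverage applies to intervals containing μ, not to future x̄ values.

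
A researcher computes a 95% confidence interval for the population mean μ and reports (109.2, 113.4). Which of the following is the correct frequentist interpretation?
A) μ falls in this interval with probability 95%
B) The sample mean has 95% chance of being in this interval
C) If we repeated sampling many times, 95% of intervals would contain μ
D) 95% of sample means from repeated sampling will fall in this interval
C

A) Wrong — μ is fixed; the randomness lives in the interval, not in μ.
B) Wrong — x̄ is observed and sits in the interval by construction.
C) Correct — this is the frequentist long-run coverage interpretation.
D) Wrong — coverage applies to intervals containing μ, not to future x̄ values.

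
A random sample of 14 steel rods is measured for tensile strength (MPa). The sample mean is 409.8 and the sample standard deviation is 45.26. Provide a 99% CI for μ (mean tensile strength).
(373.37, 446.23)

t-interval (σ unknown):
df = n - 1 = 13
t* = 3.012 for 99% confidence

Margin of error = t* · s/√n = 3.012 · 45.26/√14 = 36.43

CI: (373.37, 446.23)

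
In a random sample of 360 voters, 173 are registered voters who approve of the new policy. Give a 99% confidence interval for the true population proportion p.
(0.413, 0.548)

Proportion CI:
p̂ = 173/360 = 0.48056
SE = √(p̂(1-p̂)/n) = √(0.48056 · 0.51944 / 360) = 0.02633

z* = 2.576
Margin = z* · SE = 2.576 · 0.02633 = 0.0678

CI: 0.48056 ± 0.0678 = (0.413, 0.548)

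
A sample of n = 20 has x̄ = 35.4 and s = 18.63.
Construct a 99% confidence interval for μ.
(23.48, 47.32)

t-interval (σ unknown):
df = n - 1 = 19
t* = 2.861 for 99% confidence

Margin of error = t* · s/√n = 2.861 · 18.63/√20 = 11.92

CI: (23.48, 47.32)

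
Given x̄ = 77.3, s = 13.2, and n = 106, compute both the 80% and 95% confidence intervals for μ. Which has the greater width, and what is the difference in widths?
95% CI is wider by 1.77

df = 105
80% CI: t* = 1.290, (75.65, 78.95), width = 2 · t* · s/√n = 3.31
95% CI: t* = 1.983, (74.76, 79.84), width = 2 · t* · s/√n = 5.08

The 95% CI is wider by 5.08 - 3.31 = 1.77.
Higher confidence requires a wider interval.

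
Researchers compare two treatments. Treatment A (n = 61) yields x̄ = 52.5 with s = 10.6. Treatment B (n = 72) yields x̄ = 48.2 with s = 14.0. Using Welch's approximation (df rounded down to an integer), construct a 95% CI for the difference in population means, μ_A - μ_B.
(0.07, 8.53)

Difference: x̄₁ - x̄₂ = 4.30
SE = √(s₁²/n₁ + s₂²/n₂) = √(10.6²/61 + 14.0²/72) = 2.1364
df = 129.45 → 129 (Welch–Satterthwaite, rounded down)
t* = 1.979

CI: 4.30 ± 1.979 · 2.1364 = 4.30 ± 4.23 = (0.07, 8.53)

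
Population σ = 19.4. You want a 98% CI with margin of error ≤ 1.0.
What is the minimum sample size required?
n ≥ 2037

For margin E ≤ 1.0:
n ≥ (z* · σ / E)²
n ≥ (2.326 · 19.4 / 1.0)²
n ≥ 2036.21

Minimum n = 2037 (rounding up)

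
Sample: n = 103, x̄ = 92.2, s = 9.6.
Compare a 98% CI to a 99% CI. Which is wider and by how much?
99% CI is wider by 0.50

df = 102
98% CI: t* = 2.363, (89.96, 94.44), width = 2 · t* · s/√n = 4.47
99% CI: t* = 2.625, (89.72, 94.68), width = 2 · t* · s/√n = 4.97

The 99% CI is wider by 4.97 - 4.47 = 0.50.
Higher confidence requires a wider interval.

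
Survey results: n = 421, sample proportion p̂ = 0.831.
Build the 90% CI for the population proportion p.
(0.801, 0.861)

Proportion CI:
SE = √(p̂(1-p̂)/n) = √(0.831 · 0.169 / 421) = 0.01826

z* = 1.645
Margin = z* · SE = 1.645 · 0.01826 = 0.0300

CI: 0.831 ± 0.0300 = (0.801, 0.861)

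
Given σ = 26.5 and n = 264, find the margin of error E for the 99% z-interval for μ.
Margin of error = 4.20

Margin of error = z* · σ/√n
= 2.576 · 26.5/√264
= 2.576 · 26.5/16.2481
= 4.20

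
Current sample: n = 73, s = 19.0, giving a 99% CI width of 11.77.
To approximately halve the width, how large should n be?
n ≈ 292

CI width ∝ 1/√n
To reduce width by factor 2, need √n to grow by 2 → need 2² = 4 times as many samples.

Current: n = 73, width = 11.77
New: n = 292, width ≈ 5.77

Width reduced by factor of 11.77/5.77 = 2.04.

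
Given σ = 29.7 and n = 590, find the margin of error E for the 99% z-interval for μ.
Margin of error = 3.15

Margin of error = z* · σ/√n
= 2.576 · 29.7/√590
= 2.576 · 29.7/24.2899
= 3.15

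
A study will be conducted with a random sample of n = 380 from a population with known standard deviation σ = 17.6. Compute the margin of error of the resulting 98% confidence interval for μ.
Margin of error = 2.10

Margin of error = z* · σ/√n
= 2.326 · 17.6/√380
= 2.326 · 17.6/19.4936
= 2.10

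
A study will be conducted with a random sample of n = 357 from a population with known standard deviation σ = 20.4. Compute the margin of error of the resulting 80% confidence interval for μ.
Margin of error = 1.38

Margin of error = z* · σ/√n
= 1.282 · 20.4/√357
= 1.282 · 20.4/18.8944
= 1.38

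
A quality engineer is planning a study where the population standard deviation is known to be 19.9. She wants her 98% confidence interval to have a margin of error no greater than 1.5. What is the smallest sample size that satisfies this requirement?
n ≥ 953

For margin E ≤ 1.5:
n ≥ (z* · σ / E)²
n ≥ (2.326 · 19.9 / 1.5)²
n ≥ 952.23

Minimum n = 953 (rounding up)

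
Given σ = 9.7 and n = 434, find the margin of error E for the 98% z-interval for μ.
Margin of error = 1.08

Margin of error = z* · σ/√n
= 2.326 · 9.7/√434
= 2.326 · 9.7/20.8327
= 1.08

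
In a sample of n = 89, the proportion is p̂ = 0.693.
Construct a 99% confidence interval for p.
(0.567, 0.819)

Proportion CI:
SE = √(p̂(1-p̂)/n) = √(0.693 · 0.307 / 89) = 0.04889

z* = 2.576
Margin = z* · SE = 2.576 · 0.04889 = 0.1259

CI: 0.693 ± 0.1259 = (0.567, 0.819)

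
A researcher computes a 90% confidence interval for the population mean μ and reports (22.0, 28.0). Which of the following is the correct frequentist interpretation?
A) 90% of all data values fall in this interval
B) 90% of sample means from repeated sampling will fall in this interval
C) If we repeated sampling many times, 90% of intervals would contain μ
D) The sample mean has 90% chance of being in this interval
C

A) Wrong — a CI is about the parameter μ, not individual data values.
B) Wrong — coverage applies to intervals containing μ, not to future x̄ values.
C) Correct — this is the frequentist long-run coverage interpretation.
D) Wrong — x̄ is observed and sits in the interval by construction.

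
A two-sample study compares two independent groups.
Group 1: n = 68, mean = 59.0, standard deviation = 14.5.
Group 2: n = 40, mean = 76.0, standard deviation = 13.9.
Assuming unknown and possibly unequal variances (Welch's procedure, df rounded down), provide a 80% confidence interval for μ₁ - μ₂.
(-20.64, -13.36)

Difference: x̄₁ - x̄₂ = -17.00
SE = √(s₁²/n₁ + s₂²/n₂) = √(14.5²/68 + 13.9²/40) = 2.8146
df = 84.71 → 84 (Welch–Satterthwaite, rounded down)
t* = 1.292

CI: -17.00 ± 1.292 · 2.8146 = -17.00 ± 3.64 = (-20.64, -13.36)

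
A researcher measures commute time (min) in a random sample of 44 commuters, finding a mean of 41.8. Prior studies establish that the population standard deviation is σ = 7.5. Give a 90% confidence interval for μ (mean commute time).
(39.94, 43.66)

z-interval (σ known):
z* = 1.645 for 90% confidence

Margin of error = z* · σ/√n = 1.645 · 7.5/√44 = 1.86

CI: (41.8 - 1.86, 41.8 + 1.86) = (39.94, 43.66)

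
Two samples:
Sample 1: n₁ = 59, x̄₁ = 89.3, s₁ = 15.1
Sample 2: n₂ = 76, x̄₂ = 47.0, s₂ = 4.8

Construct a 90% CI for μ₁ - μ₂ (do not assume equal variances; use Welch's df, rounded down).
(38.89, 45.71)

Difference: x̄₁ - x̄₂ = 42.30
SE = √(s₁²/n₁ + s₂²/n₂) = √(15.1²/59 + 4.8²/76) = 2.0415
df = 67.14 → 67 (Welch–Satterthwaite, rounded down)
t* = 1.668

CI: 42.30 ± 1.668 · 2.0415 = 42.30 ± 3.41 = (38.89, 45.71)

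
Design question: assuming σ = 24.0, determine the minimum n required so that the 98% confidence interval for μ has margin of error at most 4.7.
n ≥ 142

For margin E ≤ 4.7:
n ≥ (z* · σ / E)²
n ≥ (2.326 · 24.0 / 4.7)²
n ≥ 141.07

Minimum n = 142 (rounding up)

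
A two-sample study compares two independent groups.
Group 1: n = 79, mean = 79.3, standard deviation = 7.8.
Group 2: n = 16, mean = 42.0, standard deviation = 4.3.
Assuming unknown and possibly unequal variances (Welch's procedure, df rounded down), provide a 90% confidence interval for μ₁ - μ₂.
(34.96, 39.64)

Difference: x̄₁ - x̄₂ = 37.30
SE = √(s₁²/n₁ + s₂²/n₂) = √(7.8²/79 + 4.3²/16) = 1.3877
df = 38.38 → 38 (Welch–Satterthwaite, rounded down)
t* = 1.686

CI: 37.30 ± 1.686 · 1.3877 = 37.30 ± 2.34 = (34.96, 39.64)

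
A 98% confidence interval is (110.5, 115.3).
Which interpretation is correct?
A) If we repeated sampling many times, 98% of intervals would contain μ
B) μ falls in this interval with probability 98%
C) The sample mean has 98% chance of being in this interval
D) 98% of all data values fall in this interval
A

A) Correct — this is the frequentist long-run coverage interpretation.
B) Wrong — μ is fixed; the randomness lives in the interval, not in μ.
C) Wrong — x̄ is observed and sits in the interval by construction.
D) Wrong — a CI is about the parameter μ, not individual data values.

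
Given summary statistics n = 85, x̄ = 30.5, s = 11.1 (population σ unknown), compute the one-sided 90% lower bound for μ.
μ ≥ 28.94

Lower bound (one-sided):
t* = 1.292 (one-sided for 90%)
Lower bound = x̄ - t* · s/√n = 30.5 - 1.292 · 11.1/√85 = 28.94

We are 90% confident that μ ≥ 28.94.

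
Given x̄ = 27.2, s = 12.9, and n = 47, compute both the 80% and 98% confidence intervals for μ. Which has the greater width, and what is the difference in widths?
98% CI is wider by 4.18

df = 46
80% CI: t* = 1.300, (24.75, 29.65), width = 2 · t* · s/√n = 4.89
98% CI: t* = 2.410, (22.67, 31.73), width = 2 · t* · s/√n = 9.07

The 98% CI is wider by 9.07 - 4.89 = 4.18.
Higher confidence requires a wider interval.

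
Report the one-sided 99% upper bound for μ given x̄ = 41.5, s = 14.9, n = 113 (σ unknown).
μ ≤ 44.81

Upper bound (one-sided):
t* = 2.360 (one-sided for 99%)
Upper bound = x̄ + t* · s/√n = 41.5 + 2.360 · 14.9/√113 = 44.81

We are 99% confident that μ ≤ 44.81.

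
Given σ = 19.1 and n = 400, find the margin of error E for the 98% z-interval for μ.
Margin of error = 2.22

Margin of error = z* · σ/√n
= 2.326 · 19.1/√400
= 2.326 · 19.1/20.0000
= 2.22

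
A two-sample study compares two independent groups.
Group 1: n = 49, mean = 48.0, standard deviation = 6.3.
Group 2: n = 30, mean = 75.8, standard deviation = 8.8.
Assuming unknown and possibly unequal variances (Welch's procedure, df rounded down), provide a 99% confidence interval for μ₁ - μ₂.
(-32.74, -22.86)

Difference: x̄₁ - x̄₂ = -27.80
SE = √(s₁²/n₁ + s₂²/n₂) = √(6.3²/49 + 8.8²/30) = 1.8416
df = 47.24 → 47 (Welch–Satterthwaite, rounded down)
t* = 2.685

CI: -27.80 ± 2.685 · 1.8416 = -27.80 ± 4.94 = (-32.74, -22.86)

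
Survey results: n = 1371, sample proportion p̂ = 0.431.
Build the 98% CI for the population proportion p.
(0.400, 0.462)

Proportion CI:
SE = √(p̂(1-p̂)/n) = √(0.431 · 0.569 / 1371) = 0.01337

z* = 2.326
Margin = z* · SE = 2.326 · 0.01337 = 0.0311

CI: 0.431 ± 0.0311 = (0.400, 0.462)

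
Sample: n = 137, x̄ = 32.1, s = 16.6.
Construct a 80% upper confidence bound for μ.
μ ≤ 33.30

Upper bound (one-sided):
t* = 0.844 (one-sided for 80%)
Upper bound = x̄ + t* · s/√n = 32.1 + 0.844 · 16.6/√137 = 33.30

We are 80% confident that μ ≤ 33.30.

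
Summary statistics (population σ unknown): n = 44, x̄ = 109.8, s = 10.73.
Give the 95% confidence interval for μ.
(106.54, 113.06)

t-interval (σ unknown):
df = n - 1 = 43
t* = 2.017 for 95% confidence

Margin of error = t* · s/√n = 2.017 · 10.73/√44 = 3.26

CI: (106.54, 113.06)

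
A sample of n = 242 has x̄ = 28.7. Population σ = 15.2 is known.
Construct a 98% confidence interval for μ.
(26.43, 30.97)

z-interval (σ known):
z* = 2.326 for 98% confidence

Margin of error = z* · σ/√n = 2.326 · 15.2/√242 = 2.27

CI: (28.7 - 2.27, 28.7 + 2.27) = (26.43, 30.97)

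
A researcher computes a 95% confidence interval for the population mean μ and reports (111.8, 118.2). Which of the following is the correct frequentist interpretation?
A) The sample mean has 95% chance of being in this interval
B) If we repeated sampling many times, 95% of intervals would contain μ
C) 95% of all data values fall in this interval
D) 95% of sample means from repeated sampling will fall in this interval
B

A) Wrong — x̄ is observed and sits in the interval by construction.
B) Correct — this is the frequentist long-run coverage interpretation.
C) Wrong — a CI is about the parameter μ, not individual data values.
D) Wrong — coverage applies to intervals containing μ, not to future x̄ values.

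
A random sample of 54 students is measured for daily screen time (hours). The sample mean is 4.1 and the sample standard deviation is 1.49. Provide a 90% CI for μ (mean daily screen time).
(3.76, 4.44)

t-interval (σ unknown):
df = n - 1 = 53
t* = 1.674 for 90% confidence

Margin of error = t* · s/√n = 1.674 · 1.49/√54 = 0.34

CI: (3.76, 4.44)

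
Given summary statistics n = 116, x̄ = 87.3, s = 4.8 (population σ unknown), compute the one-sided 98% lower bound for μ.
μ ≥ 86.37

Lower bound (one-sided):
t* = 2.077 (one-sided for 98%)
Lower bound = x̄ - t* · s/√n = 87.3 - 2.077 · 4.8/√116 = 86.37

We are 98% confident that μ ≥ 86.37.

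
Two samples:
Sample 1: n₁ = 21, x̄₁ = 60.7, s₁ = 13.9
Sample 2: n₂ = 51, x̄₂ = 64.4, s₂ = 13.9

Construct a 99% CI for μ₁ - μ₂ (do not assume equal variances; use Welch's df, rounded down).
(-13.48, 6.08)

Difference: x̄₁ - x̄₂ = -3.70
SE = √(s₁²/n₁ + s₂²/n₂) = √(13.9²/21 + 13.9²/51) = 3.6040
df = 37.33 → 37 (Welch–Satterthwaite, rounded down)
t* = 2.715

CI: -3.70 ± 2.715 · 3.6040 = -3.70 ± 9.78 = (-13.48, 6.08)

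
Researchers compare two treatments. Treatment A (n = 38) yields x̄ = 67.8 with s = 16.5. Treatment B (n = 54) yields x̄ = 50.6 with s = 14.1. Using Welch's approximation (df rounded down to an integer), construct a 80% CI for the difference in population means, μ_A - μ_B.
(12.94, 21.46)

Difference: x̄₁ - x̄₂ = 17.20
SE = √(s₁²/n₁ + s₂²/n₂) = √(16.5²/38 + 14.1²/54) = 3.2933
df = 71.60 → 71 (Welch–Satterthwaite, rounded down)
t* = 1.294

CI: 17.20 ± 1.294 · 3.2933 = 17.20 ± 4.26 = (12.94, 21.46)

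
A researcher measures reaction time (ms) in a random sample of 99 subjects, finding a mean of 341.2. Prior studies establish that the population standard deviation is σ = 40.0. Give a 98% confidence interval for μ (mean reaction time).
(331.85, 350.55)

z-interval (σ known):
z* = 2.326 for 98% confidence

Margin of error = z* · σ/√n = 2.326 · 40.0/√99 = 9.35

CI: (341.2 - 9.35, 341.2 + 9.35) = (331.85, 350.55)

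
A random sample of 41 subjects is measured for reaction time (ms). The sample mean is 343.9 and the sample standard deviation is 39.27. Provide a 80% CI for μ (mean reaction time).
(335.91, 351.89)

t-interval (σ unknown):
df = n - 1 = 40
t* = 1.303 for 80% confidence

Margin of error = t* · s/√n = 1.303 · 39.27/√41 = 7.99

CI: (335.91, 351.89)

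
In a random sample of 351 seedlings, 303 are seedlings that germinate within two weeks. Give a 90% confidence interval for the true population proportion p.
(0.833, 0.893)

Proportion CI:
p̂ = 303/351 = 0.86325
SE = √(p̂(1-p̂)/n) = √(0.86325 · 0.13675 / 351) = 0.01834

z* = 1.645
Margin = z* · SE = 1.645 · 0.01834 = 0.0302

CI: 0.86325 ± 0.0302 = (0.833, 0.893)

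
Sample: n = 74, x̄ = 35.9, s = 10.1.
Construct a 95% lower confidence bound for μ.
μ ≥ 33.94

Lower bound (one-sided):
t* = 1.666 (one-sided for 95%)
Lower bound = x̄ - t* · s/√n = 35.9 - 1.666 · 10.1/√74 = 33.94

We are 95% confident that μ ≥ 33.94.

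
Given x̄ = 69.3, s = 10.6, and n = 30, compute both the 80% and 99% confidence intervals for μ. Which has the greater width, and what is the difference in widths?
99% CI is wider by 5.60

df = 29
80% CI: t* = 1.311, (66.76, 71.84), width = 2 · t* · s/√n = 5.07
99% CI: t* = 2.756, (63.97, 74.63), width = 2 · t* · s/√n = 10.67

The 99% CI is wider by 10.67 - 5.07 = 5.60.
Higher confidence requires a wider interval.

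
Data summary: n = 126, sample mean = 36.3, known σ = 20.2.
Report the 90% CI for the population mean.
(33.34, 39.26)

z-interval (σ known):
z* = 1.645 for 90% confidence

Margin of error = z* · σ/√n = 1.645 · 20.2/√126 = 2.96

CI: (36.3 - 2.96, 36.3 + 2.96) = (33.34, 39.26)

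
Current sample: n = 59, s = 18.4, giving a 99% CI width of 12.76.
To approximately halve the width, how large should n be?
n ≈ 236

CI width ∝ 1/√n
To reduce width by factor 2, need √n to grow by 2 → need 2² = 4 times as many samples.

Current: n = 59, width = 12.76
New: n = 236, width ≈ 6.22

Width reduced by factor of 12.76/6.22 = 2.05.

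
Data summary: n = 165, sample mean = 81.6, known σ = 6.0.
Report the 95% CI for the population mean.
(80.68, 82.52)

z-interval (σ known):
z* = 1.960 for 95% confidence

Margin of error = z* · σ/√n = 1.960 · 6.0/√165 = 0.92

CI: (81.6 - 0.92, 81.6 + 0.92) = (80.68, 82.52)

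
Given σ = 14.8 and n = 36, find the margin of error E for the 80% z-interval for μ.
Margin of error = 3.16

Margin of error = z* · σ/√n
= 1.282 · 14.8/√36
= 1.282 · 14.8/6.0000
= 3.16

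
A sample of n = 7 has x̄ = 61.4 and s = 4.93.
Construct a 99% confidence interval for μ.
(54.49, 68.31)

t-interval (σ unknown):
df = n - 1 = 6
t* = 3.707 for 99% confidence

Margin of error = t* · s/√n = 3.707 · 4.93/√7 = 6.91

CI: (54.49, 68.31)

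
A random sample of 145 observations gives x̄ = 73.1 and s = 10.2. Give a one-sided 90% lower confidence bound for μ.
μ ≥ 72.01

Lower bound (one-sided):
t* = 1.287 (one-sided for 90%)
Lower bound = x̄ - t* · s/√n = 73.1 - 1.287 · 10.2/√145 = 72.01

We are 90% confident that μ ≥ 72.01.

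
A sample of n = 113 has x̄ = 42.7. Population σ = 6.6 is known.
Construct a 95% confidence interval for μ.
(41.48, 43.92)

z-interval (σ known):
z* = 1.960 for 95% confidence

Margin of error = z* · σ/√n = 1.960 · 6.6/√113 = 1.22

CI: (42.7 - 1.22, 42.7 + 1.22) = (41.48, 43.92)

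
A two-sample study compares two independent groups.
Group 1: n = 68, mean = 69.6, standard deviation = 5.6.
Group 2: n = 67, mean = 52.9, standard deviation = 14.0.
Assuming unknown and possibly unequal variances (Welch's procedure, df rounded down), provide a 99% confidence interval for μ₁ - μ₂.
(11.85, 21.55)

Difference: x̄₁ - x̄₂ = 16.70
SE = √(s₁²/n₁ + s₂²/n₂) = √(5.6²/68 + 14.0²/67) = 1.8403
df = 86.34 → 86 (Welch–Satterthwaite, rounded down)
t* = 2.634

CI: 16.70 ± 2.634 · 1.8403 = 16.70 ± 4.85 = (11.85, 21.55)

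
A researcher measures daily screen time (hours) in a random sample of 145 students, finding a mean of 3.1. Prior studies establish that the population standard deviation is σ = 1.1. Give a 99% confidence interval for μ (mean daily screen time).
(2.86, 3.34)

z-interval (σ known):
z* = 2.576 for 99% confidence

Margin of error = z* · σ/√n = 2.576 · 1.1/√145 = 0.24

CI: (3.1 - 0.24, 3.1 + 0.24) = (2.86, 3.34)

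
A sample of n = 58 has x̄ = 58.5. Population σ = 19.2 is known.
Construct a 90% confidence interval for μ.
(54.35, 62.65)

z-interval (σ known):
z* = 1.645 for 90% confidence

Margin of error = z* · σ/√n = 1.645 · 19.2/√58 = 4.15

CI: (58.5 - 4.15, 58.5 + 4.15) = (54.35, 62.65)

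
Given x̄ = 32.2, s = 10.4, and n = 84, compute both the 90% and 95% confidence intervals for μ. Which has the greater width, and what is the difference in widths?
95% CI is wider by 0.74

df = 83
90% CI: t* = 1.663, (30.31, 34.09), width = 2 · t* · s/√n = 3.77
95% CI: t* = 1.989, (29.94, 34.46), width = 2 · t* · s/√n = 4.51

The 95% CI is wider by 4.51 - 3.77 = 0.74.
Higher confidence requires a wider interval.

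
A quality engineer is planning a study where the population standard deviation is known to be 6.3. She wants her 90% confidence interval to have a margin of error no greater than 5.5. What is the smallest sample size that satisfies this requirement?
n ≥ 4

For margin E ≤ 5.5:
n ≥ (z* · σ / E)²
n ≥ (1.645 · 6.3 / 5.5)²
n ≥ 3.55

Minimum n = 4 (rounding up)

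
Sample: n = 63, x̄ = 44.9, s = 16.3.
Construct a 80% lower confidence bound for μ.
μ ≥ 43.16

Lower bound (one-sided):
t* = 0.847 (one-sided for 80%)
Lower bound = x̄ - t* · s/√n = 44.9 - 0.847 · 16.3/√63 = 43.16

We are 80% confident that μ ≥ 43.16.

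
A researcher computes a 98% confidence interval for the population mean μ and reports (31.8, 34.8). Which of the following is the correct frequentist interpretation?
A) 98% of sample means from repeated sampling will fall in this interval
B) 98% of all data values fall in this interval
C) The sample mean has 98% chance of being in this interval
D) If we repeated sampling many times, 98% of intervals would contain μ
D

A) Wrong — coverage applies to intervals containing μ, not to future x̄ values.
B) Wrong — a CI is about the parameter μ, not individual data values.
C) Wrong — x̄ is observed and sits in the interval by construction.
D) Correct — this is the frequentist long-run coverage interpretation.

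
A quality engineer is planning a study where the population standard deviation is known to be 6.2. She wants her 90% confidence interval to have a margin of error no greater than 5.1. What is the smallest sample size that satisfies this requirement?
n ≥ 4

For margin E ≤ 5.1:
n ≥ (z* · σ / E)²
n ≥ (1.645 · 6.2 / 5.1)²
n ≥ 4.00

Minimum n = 4 (rounding up)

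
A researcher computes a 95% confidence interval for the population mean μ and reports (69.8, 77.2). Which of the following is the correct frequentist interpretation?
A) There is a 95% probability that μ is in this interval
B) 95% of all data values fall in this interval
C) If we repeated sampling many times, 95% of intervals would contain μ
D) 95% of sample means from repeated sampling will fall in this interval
C

A) Wrong — μ is fixed; the randomness lives in the interval, not in μ.
B) Wrong — a CI is about the parameter μ, not individual data values.
C) Correct — this is the frequentist long-run coverage interpretation.
D) Wrong — coverage applies to intervals containing μ, not to future x̄ values.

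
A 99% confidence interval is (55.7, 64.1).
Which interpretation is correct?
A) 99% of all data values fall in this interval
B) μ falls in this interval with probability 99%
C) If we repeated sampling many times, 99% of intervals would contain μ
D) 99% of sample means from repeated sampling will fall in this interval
C

A) Wrong — a CI is about the parameter μ, not individual data values.
B) Wrong — μ is fixed; the randomness lives in the interval, not in μ.
C) Correct — this is the frequentist long-run coverage interpretation.
D) Wrong — coverage applies to intervals containing μ, not to future x̄ values.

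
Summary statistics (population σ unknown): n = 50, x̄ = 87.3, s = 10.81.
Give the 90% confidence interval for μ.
(84.74, 89.86)

t-interval (σ unknown):
df = n - 1 = 49
t* = 1.677 for 90% confidence

Margin of error = t* · s/√n = 1.677 · 10.81/√50 = 2.56

CI: (84.74, 89.86)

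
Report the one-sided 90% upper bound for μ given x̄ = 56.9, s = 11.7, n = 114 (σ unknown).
μ ≤ 58.31

Upper bound (one-sided):
t* = 1.289 (one-sided for 90%)
Upper bound = x̄ + t* · s/√n = 56.9 + 1.289 · 11.7/√114 = 58.31

We are 90% confident that μ ≤ 58.31.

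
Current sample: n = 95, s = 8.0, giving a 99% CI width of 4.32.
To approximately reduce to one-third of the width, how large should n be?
n ≈ 855

CI width ∝ 1/√n
To reduce width by factor 3, need √n to grow by 3 → need 3² = 9 times as many samples.

Current: n = 95, width = 4.32
New: n = 855, width ≈ 1.41

Width reduced by factor of 4.32/1.41 = 3.06.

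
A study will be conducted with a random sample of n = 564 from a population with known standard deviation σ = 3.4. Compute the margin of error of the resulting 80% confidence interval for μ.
Margin of error = 0.18

Margin of error = z* · σ/√n
= 1.282 · 3.4/√564
= 1.282 · 3.4/23.7487
= 0.18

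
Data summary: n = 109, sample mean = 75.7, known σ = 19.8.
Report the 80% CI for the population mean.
(73.27, 78.13)

z-interval (σ known):
z* = 1.282 for 80% confidence

Margin of error = z* · σ/√n = 1.282 · 19.8/√109 = 2.43

CI: (75.7 - 2.43, 75.7 + 2.43) = (73.27, 78.13)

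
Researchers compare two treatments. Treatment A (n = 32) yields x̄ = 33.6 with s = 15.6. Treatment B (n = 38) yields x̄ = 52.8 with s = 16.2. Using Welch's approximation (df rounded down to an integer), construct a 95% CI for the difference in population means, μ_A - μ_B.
(-26.81, -11.59)

Difference: x̄₁ - x̄₂ = -19.20
SE = √(s₁²/n₁ + s₂²/n₂) = √(15.6²/32 + 16.2²/38) = 3.8094
df = 66.75 → 66 (Welch–Satterthwaite, rounded down)
t* = 1.997

CI: -19.20 ± 1.997 · 3.8094 = -19.20 ± 7.61 = (-26.81, -11.59)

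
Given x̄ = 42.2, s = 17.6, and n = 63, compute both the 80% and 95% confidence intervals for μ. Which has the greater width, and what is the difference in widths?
95% CI is wider by 3.13

df = 62
80% CI: t* = 1.295, (39.33, 45.07), width = 2 · t* · s/√n = 5.74
95% CI: t* = 1.999, (37.77, 46.63), width = 2 · t* · s/√n = 8.87

The 95% CI is wider by 8.87 - 5.74 = 3.13.
Higher confidence requires a wider interval.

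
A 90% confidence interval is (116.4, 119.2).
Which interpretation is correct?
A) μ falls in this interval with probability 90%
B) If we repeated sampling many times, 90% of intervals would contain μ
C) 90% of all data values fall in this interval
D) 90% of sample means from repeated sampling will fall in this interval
B

A) Wrong — μ is fixed; the randomness lives in the interval, not in μ.
B) Correct — this is the frequentist long-run coverage interpretation.
C) Wrong — a CI is about the parameter μ, not individual data values.
D) Wrong — coverage applies to intervals containing μ, not to future x̄ values.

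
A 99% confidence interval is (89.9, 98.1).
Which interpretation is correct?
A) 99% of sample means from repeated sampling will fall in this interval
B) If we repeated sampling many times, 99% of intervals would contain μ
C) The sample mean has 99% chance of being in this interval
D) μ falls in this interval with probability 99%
B

A) Wrong — coverage applies to intervals containing μ, not to future x̄ values.
B) Correct — this is the frequentist long-run coverage interpretation.
C) Wrong — x̄ is observed and sits in the interval by construction.
D) Wrong — μ is fixed; the randomness lives in the interval, not in μ.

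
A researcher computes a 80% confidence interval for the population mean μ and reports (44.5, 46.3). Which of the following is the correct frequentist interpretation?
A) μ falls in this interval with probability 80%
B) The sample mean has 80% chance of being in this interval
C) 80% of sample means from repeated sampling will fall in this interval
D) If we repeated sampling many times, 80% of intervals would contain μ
D

A) Wrong — μ is fixed; the randomness lives in the interval, not in μ.
B) Wrong — x̄ is observed and sits in the interval by construction.
C) Wrong — coverage applies to intervals containing μ, not to future x̄ values.
D) Correct — this is the frequentist long-run coverage interpretation.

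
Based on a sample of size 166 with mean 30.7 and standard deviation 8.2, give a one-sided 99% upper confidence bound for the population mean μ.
μ ≤ 32.20

Upper bound (one-sided):
t* = 2.349 (one-sided for 99%)
Upper bound = x̄ + t* · s/√n = 30.7 + 2.349 · 8.2/√166 = 32.20

We are 99% confident that μ ≤ 32.20.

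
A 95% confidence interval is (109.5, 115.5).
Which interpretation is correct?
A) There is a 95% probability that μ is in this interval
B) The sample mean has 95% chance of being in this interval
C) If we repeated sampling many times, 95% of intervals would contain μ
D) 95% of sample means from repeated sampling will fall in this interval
C

A) Wrong — μ is fixed; the randomness lives in the interval, not in μ.
B) Wrong — x̄ is observed and sits in the interval by construction.
C) Correct — this is the frequentist long-run coverage interpretation.
D) Wrong — coverage applies to intervals containing μ, not to future x̄ values.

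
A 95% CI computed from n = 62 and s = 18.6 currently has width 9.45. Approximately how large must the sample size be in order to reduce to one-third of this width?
n ≈ 558

CI width ∝ 1/√n
To reduce width by factor 3, need √n to grow by 3 → need 3² = 9 times as many samples.

Current: n = 62, width = 9.45
New: n = 558, width ≈ 3.09

Width reduced by factor of 9.45/3.09 = 3.06.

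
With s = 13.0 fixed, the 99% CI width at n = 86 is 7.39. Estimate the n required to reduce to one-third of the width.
n ≈ 774

CI width ∝ 1/√n
To reduce width by factor 3, need √n to grow by 3 → need 3² = 9 times as many samples.

Current: n = 86, width = 7.39
New: n = 774, width ≈ 2.41

Width reduced by factor of 7.39/2.41 = 3.07.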